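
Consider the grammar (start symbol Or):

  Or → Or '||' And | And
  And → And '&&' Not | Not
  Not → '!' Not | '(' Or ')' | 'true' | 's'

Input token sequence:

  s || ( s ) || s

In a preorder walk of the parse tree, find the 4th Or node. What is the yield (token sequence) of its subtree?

[Or [Or [Or [And [Not s]]] || [And [Not ( [Or [And [Not s]]] )]]] || [And [Not s]]]

s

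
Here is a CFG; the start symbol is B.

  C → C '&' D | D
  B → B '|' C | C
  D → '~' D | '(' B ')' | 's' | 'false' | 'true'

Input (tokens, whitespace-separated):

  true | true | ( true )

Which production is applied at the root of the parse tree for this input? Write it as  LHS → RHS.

B → B '|' C

[B [B [B [C [D true]]] | [C [D true]]] | [C [D ( [B [C [D true]]] )]]]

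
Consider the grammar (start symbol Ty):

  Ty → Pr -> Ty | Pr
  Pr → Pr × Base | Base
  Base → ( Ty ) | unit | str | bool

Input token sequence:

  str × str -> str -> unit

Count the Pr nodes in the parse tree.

[Ty [Pr [Pr [Base str]] × [Base str]] -> [Ty [Pr [Base str]] -> [Ty [Pr [Base unit]]]]]

4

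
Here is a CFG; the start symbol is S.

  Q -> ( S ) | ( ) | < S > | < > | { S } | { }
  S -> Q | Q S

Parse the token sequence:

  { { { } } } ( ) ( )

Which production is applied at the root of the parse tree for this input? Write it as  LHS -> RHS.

S -> Q S

[S [Q { [S [Q { [S [Q { }]] }]] }] [S [Q ( )] [S [Q ( )]]]]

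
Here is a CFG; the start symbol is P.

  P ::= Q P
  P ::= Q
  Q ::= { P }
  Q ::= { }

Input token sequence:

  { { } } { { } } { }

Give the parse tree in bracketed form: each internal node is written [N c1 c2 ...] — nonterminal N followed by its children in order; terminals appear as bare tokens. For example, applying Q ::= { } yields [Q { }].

P
Q P
{ P } P
{ Q } P
{ { } } P
{ { } } Q P
{ { } } { P } P
{ { } } { Q } P
{ { } } { { } } P
{ { } } { { } } Q
{ { } } { { } } { }

[P [Q { [P [Q { }]] }] [P [Q { [P [Q { }]] }] [P [Q { }]]]]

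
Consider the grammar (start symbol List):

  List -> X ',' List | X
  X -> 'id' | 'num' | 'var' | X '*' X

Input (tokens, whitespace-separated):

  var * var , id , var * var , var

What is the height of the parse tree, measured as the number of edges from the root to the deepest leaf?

[List [X [X var] * [X var]] , [List [X id] , [List [X [X var] * [X var]] , [List [X var]]]]]

5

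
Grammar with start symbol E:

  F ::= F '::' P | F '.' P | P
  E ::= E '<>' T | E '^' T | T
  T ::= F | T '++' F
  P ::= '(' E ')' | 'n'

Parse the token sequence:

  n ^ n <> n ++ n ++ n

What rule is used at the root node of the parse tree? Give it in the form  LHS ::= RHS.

[E [E [E [T [F [P n]]]] ^ [T [F [P n]]]] <> [T [T [T [F [P n]]] ++ [F [P n]]] ++ [F [P n]]]]

E ::= E '<>' T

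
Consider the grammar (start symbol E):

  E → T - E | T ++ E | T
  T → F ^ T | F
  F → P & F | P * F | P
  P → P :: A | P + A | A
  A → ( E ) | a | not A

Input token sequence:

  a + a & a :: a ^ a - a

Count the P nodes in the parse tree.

6

[E [T [F [P [P [A a]] + [A a]] & [F [P [P [A a]] :: [A a]]]] ^ [T [F [P [A a]]]]] - [E [T [F [P [A a]]]]]]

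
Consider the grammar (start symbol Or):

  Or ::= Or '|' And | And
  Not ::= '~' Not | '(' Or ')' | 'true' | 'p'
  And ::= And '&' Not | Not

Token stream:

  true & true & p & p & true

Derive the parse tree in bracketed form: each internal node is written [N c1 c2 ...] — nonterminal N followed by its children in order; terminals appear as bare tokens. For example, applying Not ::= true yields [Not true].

[Or [And [And [And [And [And [Not true]] & [Not true]] & [Not p]] & [Not p]] & [Not true]]]

Or
And
And & Not
And & Not & Not
And & Not & Not & Not
And & Not & Not & Not & Not
Not & Not & Not & Not & Not
true & Not & Not & Not & Not
true & true & Not & Not & Not
true & true & p & Not & Not
true & true & p & p & Not
true & true & p & p & true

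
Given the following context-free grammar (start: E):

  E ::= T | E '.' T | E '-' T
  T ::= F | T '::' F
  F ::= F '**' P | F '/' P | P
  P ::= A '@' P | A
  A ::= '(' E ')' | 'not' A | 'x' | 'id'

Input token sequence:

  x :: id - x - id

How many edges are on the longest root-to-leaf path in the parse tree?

[E [E [E [T [T [F [P [A x]]]] :: [F [P [A id]]]]] - [T [F [P [A x]]]]] - [T [F [P [A id]]]]]

8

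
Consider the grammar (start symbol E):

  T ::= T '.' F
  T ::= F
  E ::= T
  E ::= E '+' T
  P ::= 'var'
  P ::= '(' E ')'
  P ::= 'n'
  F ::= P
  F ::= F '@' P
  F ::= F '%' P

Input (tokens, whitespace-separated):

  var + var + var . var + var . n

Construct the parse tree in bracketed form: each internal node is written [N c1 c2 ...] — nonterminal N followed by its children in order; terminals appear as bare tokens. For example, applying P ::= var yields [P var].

E
E + T
E + T + T
E + T + T + T
T + T + T + T
F + T + T + T
P + T + T + T
var + T + T + T
var + F + T + T
var + P + T + T
var + var + T + T
var + var + T . F + T
var + var + F . F + T
var + var + P . F + T
var + var + var . F + T
var + var + var . P + T
var + var + var . var + T
var + var + var . var + T . F
var + var + var . var + F . F
var + var + var . var + P . F
var + var + var . var + var . F
var + var + var . var + var . P
var + var + var . var + var . n

[E [E [E [E [T [F [P var]]]] + [T [F [P var]]]] + [T [T [F [P var]]] . [F [P var]]]] + [T [T [F [P var]]] . [F [P n]]]]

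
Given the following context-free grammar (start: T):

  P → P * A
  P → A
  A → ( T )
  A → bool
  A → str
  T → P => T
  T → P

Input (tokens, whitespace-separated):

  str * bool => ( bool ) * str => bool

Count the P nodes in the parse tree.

6

[T [P [P [A str]] * [A bool]] => [T [P [P [A ( [T [P [A bool]]] )]] * [A str]] => [T [P [A bool]]]]]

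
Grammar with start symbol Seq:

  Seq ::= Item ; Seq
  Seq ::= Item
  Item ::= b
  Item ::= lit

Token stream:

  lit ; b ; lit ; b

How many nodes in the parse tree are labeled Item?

4

[Seq [Item lit] ; [Seq [Item b] ; [Seq [Item lit] ; [Seq [Item b]]]]]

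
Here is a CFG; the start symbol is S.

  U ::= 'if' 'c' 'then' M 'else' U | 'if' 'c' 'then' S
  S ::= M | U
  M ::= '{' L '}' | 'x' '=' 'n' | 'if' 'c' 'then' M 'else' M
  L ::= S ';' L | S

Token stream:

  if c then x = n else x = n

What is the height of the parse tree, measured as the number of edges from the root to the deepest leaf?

[S [M if c then [M x = n] else [M x = n]]]

3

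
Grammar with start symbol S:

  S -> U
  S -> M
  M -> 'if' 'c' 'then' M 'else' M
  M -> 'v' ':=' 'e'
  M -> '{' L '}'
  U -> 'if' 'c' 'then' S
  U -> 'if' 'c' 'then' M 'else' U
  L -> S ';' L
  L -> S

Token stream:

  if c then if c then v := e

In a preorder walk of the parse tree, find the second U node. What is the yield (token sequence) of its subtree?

if c then v := e

[S [U if c then [S [U if c then [S [M v := e]]]]]]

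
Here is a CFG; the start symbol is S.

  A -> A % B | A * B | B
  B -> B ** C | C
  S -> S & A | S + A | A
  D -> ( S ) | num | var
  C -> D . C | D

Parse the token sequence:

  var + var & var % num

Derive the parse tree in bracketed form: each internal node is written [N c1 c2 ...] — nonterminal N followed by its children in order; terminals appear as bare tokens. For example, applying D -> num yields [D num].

S
S & A
S + A & A
A + A & A
B + A & A
C + A & A
D + A & A
var + A & A
var + B & A
var + C & A
var + D & A
var + var & A
var + var & A % B
var + var & B % B
var + var & C % B
var + var & D % B
var + var & var % B
var + var & var % C
var + var & var % D
var + var & var % num

[S [S [S [A [B [C [D var]]]]] + [A [B [C [D var]]]]] & [A [A [B [C [D var]]]] % [B [C [D num]]]]]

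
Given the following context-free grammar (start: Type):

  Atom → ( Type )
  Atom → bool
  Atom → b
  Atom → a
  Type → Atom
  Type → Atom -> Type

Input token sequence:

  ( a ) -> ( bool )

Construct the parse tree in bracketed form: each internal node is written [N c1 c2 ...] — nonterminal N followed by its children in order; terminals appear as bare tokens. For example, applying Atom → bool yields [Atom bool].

[Type [Atom ( [Type [Atom a]] )] -> [Type [Atom ( [Type [Atom bool]] )]]]

Type
Atom -> Type
( Type ) -> Type
( Atom ) -> Type
( a ) -> Type
( a ) -> Atom
( a ) -> ( Type )
( a ) -> ( Atom )
( a ) -> ( bool )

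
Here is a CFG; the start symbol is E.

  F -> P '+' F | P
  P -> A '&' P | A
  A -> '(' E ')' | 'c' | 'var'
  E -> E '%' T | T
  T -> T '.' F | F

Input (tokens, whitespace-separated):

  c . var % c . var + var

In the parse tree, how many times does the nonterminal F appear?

[E [E [T [T [F [P [A c]]]] . [F [P [A var]]]]] % [T [T [F [P [A c]]]] . [F [P [A var]] + [F [P [A var]]]]]]

5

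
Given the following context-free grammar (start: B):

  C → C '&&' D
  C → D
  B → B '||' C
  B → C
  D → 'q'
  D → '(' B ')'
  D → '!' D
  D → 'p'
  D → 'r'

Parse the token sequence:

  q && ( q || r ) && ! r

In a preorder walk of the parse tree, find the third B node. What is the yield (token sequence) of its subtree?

[B [C [C [C [D q]] && [D ( [B [B [C [D q]]] || [C [D r]]] )]] && [D ! [D r]]]]

q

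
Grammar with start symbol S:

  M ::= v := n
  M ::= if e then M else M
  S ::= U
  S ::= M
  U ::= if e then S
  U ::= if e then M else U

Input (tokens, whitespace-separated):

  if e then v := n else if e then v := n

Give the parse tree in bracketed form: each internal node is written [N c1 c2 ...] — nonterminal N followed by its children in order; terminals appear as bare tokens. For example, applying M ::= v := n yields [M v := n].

[S [U if e then [M v := n] else [U if e then [S [M v := n]]]]]

S
U
if e then M else U
if e then v := n else U
if e then v := n else if e then S
if e then v := n else if e then M
if e then v := n else if e then v := n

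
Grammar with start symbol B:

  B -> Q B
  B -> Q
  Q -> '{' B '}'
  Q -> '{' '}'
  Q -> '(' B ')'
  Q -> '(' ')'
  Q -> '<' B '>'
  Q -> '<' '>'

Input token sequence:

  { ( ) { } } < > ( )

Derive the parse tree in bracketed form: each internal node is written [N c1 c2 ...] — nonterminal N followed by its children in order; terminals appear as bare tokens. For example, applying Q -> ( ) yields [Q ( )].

B
Q B
{ B } B
{ Q B } B
{ ( ) B } B
{ ( ) Q } B
{ ( ) { } } B
{ ( ) { } } Q B
{ ( ) { } } < > B
{ ( ) { } } < > Q
{ ( ) { } } < > ( )

[B [Q { [B [Q ( )] [B [Q { }]]] }] [B [Q < >] [B [Q ( )]]]]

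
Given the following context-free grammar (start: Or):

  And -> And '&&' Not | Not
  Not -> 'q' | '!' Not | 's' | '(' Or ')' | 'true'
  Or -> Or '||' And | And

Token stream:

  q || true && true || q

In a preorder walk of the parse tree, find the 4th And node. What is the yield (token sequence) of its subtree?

[Or [Or [Or [And [Not q]]] || [And [And [Not true]] && [Not true]]] || [And [Not q]]]

q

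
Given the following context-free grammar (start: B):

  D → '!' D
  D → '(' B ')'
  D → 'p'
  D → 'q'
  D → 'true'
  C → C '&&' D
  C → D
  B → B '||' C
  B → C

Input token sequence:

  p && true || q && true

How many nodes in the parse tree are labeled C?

4

[B [B [C [C [D p]] && [D true]]] || [C [C [D q]] && [D true]]]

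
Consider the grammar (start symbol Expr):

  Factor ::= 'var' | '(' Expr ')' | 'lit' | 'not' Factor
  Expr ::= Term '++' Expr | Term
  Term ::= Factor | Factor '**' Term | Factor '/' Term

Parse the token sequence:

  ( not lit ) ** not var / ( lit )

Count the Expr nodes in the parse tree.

[Expr [Term [Factor ( [Expr [Term [Factor not [Factor lit]]]] )] ** [Term [Factor not [Factor var]] / [Term [Factor ( [Expr [Term [Factor lit]]] )]]]]]

3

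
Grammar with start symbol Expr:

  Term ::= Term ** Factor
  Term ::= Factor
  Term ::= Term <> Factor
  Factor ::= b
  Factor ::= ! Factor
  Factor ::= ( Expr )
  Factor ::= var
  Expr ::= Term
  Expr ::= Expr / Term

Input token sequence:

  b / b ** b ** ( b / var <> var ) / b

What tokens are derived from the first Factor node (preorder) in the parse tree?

b

[Expr [Expr [Expr [Term [Factor b]]] / [Term [Term [Term [Factor b]] ** [Factor b]] ** [Factor ( [Expr [Expr [Term [Factor b]]] / [Term [Term [Factor var]] <> [Factor var]]] )]]] / [Term [Factor b]]]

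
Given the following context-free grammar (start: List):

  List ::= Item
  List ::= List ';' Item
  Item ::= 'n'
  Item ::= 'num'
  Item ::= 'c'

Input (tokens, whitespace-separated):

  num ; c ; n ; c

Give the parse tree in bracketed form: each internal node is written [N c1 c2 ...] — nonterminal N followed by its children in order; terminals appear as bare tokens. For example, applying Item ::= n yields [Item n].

List
List ; Item
List ; Item ; Item
List ; Item ; Item ; Item
Item ; Item ; Item ; Item
num ; Item ; Item ; Item
num ; c ; Item ; Item
num ; c ; n ; Item
num ; c ; n ; c

[List [List [List [List [Item num]] ; [Item c]] ; [Item n]] ; [Item c]]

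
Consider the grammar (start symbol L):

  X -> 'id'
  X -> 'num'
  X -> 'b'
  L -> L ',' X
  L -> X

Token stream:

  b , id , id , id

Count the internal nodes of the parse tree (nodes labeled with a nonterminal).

[L [L [L [L [X b]] , [X id]] , [X id]] , [X id]]

8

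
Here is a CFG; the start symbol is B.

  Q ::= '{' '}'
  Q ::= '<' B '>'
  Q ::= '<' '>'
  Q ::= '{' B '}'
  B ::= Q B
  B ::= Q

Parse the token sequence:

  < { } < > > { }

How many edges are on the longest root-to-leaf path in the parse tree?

5

[B [Q < [B [Q { }] [B [Q < >]]] >] [B [Q { }]]]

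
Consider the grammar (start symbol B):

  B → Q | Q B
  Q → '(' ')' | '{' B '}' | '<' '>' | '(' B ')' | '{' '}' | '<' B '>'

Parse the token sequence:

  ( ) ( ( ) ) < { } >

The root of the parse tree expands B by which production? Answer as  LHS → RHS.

[B [Q ( )] [B [Q ( [B [Q ( )]] )] [B [Q < [B [Q { }]] >]]]]

B → Q B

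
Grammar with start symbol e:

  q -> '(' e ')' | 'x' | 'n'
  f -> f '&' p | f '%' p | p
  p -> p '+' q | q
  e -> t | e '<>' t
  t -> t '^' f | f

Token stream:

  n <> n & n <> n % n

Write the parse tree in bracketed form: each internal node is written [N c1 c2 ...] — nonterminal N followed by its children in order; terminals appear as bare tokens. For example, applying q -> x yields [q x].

[e [e [e [t [f [p [q n]]]]] <> [t [f [f [p [q n]]] & [p [q n]]]]] <> [t [f [f [p [q n]]] % [p [q n]]]]]

e
e <> t
e <> t <> t
t <> t <> t
f <> t <> t
p <> t <> t
q <> t <> t
n <> t <> t
n <> f <> t
n <> f & p <> t
n <> p & p <> t
n <> q & p <> t
n <> n & p <> t
n <> n & q <> t
n <> n & n <> t
n <> n & n <> f
n <> n & n <> f % p
n <> n & n <> p % p
n <> n & n <> q % p
n <> n & n <> n % p
n <> n & n <> n % q
n <> n & n <> n % n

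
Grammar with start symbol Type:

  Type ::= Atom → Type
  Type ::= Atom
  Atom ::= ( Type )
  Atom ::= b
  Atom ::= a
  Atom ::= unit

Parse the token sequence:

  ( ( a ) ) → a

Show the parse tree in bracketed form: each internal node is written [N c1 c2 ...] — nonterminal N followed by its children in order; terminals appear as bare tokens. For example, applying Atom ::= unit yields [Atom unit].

Type
Atom → Type
( Type ) → Type
( Atom ) → Type
( ( Type ) ) → Type
( ( Atom ) ) → Type
( ( a ) ) → Type
( ( a ) ) → Atom
( ( a ) ) → a

[Type [Atom ( [Type [Atom ( [Type [Atom a]] )]] )] → [Type [Atom a]]]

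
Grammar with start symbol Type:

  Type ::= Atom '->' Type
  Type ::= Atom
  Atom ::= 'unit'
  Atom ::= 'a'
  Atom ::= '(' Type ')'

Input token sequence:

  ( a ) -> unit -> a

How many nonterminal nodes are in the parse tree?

[Type [Atom ( [Type [Atom a]] )] -> [Type [Atom unit] -> [Type [Atom a]]]]

8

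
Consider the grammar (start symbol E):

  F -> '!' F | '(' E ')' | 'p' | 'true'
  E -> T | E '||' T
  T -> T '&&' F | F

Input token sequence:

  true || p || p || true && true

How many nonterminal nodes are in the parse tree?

14

[E [E [E [E [T [F true]]] || [T [F p]]] || [T [F p]]] || [T [T [F true]] && [F true]]]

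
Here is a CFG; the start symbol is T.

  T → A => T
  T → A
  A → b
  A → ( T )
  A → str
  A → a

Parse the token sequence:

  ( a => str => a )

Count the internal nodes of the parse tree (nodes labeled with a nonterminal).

8

[T [A ( [T [A a] => [T [A str] => [T [A a]]]] )]]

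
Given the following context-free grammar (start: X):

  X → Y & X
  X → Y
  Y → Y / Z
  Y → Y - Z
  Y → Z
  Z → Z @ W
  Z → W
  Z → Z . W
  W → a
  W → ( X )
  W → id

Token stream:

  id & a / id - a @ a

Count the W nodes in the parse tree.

5

[X [Y [Z [W id]]] & [X [Y [Y [Y [Z [W a]]] / [Z [W id]]] - [Z [Z [W a]] @ [W a]]]]]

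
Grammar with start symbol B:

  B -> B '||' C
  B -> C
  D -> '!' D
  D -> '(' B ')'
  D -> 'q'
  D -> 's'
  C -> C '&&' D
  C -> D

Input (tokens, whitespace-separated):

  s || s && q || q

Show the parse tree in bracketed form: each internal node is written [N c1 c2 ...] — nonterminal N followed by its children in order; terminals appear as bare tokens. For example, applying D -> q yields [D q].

[B [B [B [C [D s]]] || [C [C [D s]] && [D q]]] || [C [D q]]]

B
B || C
B || C || C
C || C || C
D || C || C
s || C || C
s || C && D || C
s || D && D || C
s || s && D || C
s || s && q || C
s || s && q || D
s || s && q || q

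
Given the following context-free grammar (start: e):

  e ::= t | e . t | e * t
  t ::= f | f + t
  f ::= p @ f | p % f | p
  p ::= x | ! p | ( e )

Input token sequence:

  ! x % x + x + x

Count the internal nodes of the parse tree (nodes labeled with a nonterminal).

[e [t [f [p ! [p x]] % [f [p x]]] + [t [f [p x]] + [t [f [p x]]]]]]

13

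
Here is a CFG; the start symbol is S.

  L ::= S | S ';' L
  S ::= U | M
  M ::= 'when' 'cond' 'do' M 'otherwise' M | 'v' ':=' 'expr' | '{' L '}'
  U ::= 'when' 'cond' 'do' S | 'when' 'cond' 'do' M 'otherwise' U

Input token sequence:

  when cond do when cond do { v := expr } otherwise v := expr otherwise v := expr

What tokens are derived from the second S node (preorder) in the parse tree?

[S [M when cond do [M when cond do [M { [L [S [M v := expr]]] }] otherwise [M v := expr]] otherwise [M v := expr]]]

v := expr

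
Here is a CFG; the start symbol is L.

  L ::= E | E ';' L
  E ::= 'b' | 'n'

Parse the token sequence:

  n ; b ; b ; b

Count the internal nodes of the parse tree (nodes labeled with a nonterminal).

8

[L [E n] ; [L [E b] ; [L [E b] ; [L [E b]]]]]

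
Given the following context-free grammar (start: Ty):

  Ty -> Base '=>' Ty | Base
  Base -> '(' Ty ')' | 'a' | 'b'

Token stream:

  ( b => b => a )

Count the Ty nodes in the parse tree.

[Ty [Base ( [Ty [Base b] => [Ty [Base b] => [Ty [Base a]]]] )]]

4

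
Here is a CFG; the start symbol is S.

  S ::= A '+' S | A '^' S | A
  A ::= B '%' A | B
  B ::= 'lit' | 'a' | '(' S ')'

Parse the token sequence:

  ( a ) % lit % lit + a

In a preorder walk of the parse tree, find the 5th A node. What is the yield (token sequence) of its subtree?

[S [A [B ( [S [A [B a]]] )] % [A [B lit] % [A [B lit]]]] + [S [A [B a]]]]

a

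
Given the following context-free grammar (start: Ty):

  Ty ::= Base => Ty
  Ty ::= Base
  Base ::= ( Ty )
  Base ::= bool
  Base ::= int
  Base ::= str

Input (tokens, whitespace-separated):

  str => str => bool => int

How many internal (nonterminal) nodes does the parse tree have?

8

[Ty [Base str] => [Ty [Base str] => [Ty [Base bool] => [Ty [Base int]]]]]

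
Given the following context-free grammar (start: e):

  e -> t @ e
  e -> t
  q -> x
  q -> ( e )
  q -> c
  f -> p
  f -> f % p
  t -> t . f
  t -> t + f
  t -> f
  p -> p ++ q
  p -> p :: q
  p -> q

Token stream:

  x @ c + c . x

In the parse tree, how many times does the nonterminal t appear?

4

[e [t [f [p [q x]]]] @ [e [t [t [t [f [p [q c]]]] + [f [p [q c]]]] . [f [p [q x]]]]]]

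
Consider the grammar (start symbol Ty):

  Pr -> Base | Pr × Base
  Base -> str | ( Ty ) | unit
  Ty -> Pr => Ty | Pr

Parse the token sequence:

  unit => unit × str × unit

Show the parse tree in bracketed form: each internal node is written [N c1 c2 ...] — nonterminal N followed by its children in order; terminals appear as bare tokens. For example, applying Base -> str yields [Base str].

[Ty [Pr [Base unit]] => [Ty [Pr [Pr [Pr [Base unit]] × [Base str]] × [Base unit]]]]

Ty
Pr => Ty
Base => Ty
unit => Ty
unit => Pr
unit => Pr × Base
unit => Pr × Base × Base
unit => Base × Base × Base
unit => unit × Base × Base
unit => unit × str × Base
unit => unit × str × unit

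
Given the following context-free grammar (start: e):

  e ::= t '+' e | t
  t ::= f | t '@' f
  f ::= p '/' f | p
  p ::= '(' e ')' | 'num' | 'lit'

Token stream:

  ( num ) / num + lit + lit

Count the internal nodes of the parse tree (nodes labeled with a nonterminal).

18

[e [t [f [p ( [e [t [f [p num]]]] )] / [f [p num]]]] + [e [t [f [p lit]]] + [e [t [f [p lit]]]]]]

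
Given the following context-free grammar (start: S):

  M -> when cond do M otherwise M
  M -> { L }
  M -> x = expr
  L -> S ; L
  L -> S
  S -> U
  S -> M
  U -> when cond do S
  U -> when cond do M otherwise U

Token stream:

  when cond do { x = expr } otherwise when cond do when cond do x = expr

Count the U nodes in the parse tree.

[S [U when cond do [M { [L [S [M x = expr]]] }] otherwise [U when cond do [S [U when cond do [S [M x = expr]]]]]]]

3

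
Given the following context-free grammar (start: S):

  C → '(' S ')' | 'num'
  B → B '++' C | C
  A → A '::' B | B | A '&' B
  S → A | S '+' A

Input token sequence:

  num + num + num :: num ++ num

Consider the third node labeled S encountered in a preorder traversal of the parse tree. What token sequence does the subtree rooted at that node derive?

[S [S [S [A [B [C num]]]] + [A [B [C num]]]] + [A [A [B [C num]]] :: [B [B [C num]] ++ [C num]]]]

num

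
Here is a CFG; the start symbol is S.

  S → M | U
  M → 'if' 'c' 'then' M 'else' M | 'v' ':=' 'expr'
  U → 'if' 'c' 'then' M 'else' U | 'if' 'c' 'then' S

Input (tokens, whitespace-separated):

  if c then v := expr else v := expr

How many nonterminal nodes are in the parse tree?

4

[S [M if c then [M v := expr] else [M v := expr]]]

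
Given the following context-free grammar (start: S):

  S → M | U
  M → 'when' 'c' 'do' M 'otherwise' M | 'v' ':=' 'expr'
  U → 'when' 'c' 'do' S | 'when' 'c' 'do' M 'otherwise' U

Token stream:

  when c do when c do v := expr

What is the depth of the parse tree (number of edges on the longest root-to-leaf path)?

6

[S [U when c do [S [U when c do [S [M v := expr]]]]]]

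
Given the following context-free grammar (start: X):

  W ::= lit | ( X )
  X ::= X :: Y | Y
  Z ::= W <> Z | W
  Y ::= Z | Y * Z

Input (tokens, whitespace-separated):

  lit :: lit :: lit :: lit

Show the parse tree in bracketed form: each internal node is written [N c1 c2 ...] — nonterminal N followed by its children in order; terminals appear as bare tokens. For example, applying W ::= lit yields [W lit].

[X [X [X [X [Y [Z [W lit]]]] :: [Y [Z [W lit]]]] :: [Y [Z [W lit]]]] :: [Y [Z [W lit]]]]

X
X :: Y
X :: Y :: Y
X :: Y :: Y :: Y
Y :: Y :: Y :: Y
Z :: Y :: Y :: Y
W :: Y :: Y :: Y
lit :: Y :: Y :: Y
lit :: Z :: Y :: Y
lit :: W :: Y :: Y
lit :: lit :: Y :: Y
lit :: lit :: Z :: Y
lit :: lit :: W :: Y
lit :: lit :: lit :: Y
lit :: lit :: lit :: Z
lit :: lit :: lit :: W
lit :: lit :: lit :: lit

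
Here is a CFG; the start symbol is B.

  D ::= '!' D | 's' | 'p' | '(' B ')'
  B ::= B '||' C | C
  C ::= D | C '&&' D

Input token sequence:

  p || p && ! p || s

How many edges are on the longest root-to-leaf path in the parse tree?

[B [B [B [C [D p]]] || [C [C [D p]] && [D ! [D p]]]] || [C [D s]]]

5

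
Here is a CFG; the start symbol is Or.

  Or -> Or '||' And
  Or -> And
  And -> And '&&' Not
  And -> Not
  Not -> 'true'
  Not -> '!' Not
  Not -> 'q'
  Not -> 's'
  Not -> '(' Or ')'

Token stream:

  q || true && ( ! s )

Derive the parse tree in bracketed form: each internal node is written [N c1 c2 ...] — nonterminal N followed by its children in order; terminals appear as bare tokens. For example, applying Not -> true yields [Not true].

Or
Or || And
And || And
Not || And
q || And
q || And && Not
q || Not && Not
q || true && Not
q || true && ( Or )
q || true && ( And )
q || true && ( Not )
q || true && ( ! Not )
q || true && ( ! s )

[Or [Or [And [Not q]]] || [And [And [Not true]] && [Not ( [Or [And [Not ! [Not s]]]] )]]]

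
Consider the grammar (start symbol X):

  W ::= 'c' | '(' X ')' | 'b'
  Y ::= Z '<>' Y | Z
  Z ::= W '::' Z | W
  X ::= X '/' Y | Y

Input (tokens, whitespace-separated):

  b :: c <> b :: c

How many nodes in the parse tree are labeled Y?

[X [Y [Z [W b] :: [Z [W c]]] <> [Y [Z [W b] :: [Z [W c]]]]]]

2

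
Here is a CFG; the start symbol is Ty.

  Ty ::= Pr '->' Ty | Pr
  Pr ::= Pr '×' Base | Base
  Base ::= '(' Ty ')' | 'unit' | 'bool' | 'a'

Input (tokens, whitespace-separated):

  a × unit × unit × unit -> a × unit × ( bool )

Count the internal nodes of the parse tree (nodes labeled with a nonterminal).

[Ty [Pr [Pr [Pr [Pr [Base a]] × [Base unit]] × [Base unit]] × [Base unit]] -> [Ty [Pr [Pr [Pr [Base a]] × [Base unit]] × [Base ( [Ty [Pr [Base bool]]] )]]]]

19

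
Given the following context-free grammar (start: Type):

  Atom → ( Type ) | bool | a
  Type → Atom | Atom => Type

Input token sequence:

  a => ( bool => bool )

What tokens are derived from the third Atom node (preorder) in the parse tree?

bool

[Type [Atom a] => [Type [Atom ( [Type [Atom bool] => [Type [Atom bool]]] )]]]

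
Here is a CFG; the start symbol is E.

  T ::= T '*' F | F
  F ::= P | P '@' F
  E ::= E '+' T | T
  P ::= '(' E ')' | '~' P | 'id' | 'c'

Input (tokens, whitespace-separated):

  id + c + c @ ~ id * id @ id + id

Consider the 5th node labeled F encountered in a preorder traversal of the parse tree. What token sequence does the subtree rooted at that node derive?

id @ id

[E [E [E [E [T [F [P id]]]] + [T [F [P c]]]] + [T [T [F [P c] @ [F [P ~ [P id]]]]] * [F [P id] @ [F [P id]]]]] + [T [F [P id]]]]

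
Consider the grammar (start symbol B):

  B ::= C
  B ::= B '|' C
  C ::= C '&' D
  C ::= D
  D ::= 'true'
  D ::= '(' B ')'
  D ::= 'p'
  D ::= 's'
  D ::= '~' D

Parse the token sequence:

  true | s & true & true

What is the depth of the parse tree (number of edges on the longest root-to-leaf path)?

[B [B [C [D true]]] | [C [C [C [D s]] & [D true]] & [D true]]]

5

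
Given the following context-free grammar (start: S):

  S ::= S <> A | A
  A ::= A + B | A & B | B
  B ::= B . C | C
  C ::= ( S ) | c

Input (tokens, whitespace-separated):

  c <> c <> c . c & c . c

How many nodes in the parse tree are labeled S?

3

[S [S [S [A [B [C c]]]] <> [A [B [C c]]]] <> [A [A [B [B [C c]] . [C c]]] & [B [B [C c]] . [C c]]]]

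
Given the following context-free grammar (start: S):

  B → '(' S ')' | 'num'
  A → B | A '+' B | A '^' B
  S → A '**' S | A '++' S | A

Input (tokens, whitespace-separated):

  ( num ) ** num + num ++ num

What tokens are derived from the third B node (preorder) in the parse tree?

[S [A [B ( [S [A [B num]]] )]] ** [S [A [A [B num]] + [B num]] ++ [S [A [B num]]]]]

num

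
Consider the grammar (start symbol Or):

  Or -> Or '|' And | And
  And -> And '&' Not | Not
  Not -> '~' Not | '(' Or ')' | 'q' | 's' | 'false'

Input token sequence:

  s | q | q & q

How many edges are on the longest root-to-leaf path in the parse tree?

[Or [Or [Or [And [Not s]]] | [And [Not q]]] | [And [And [Not q]] & [Not q]]]

5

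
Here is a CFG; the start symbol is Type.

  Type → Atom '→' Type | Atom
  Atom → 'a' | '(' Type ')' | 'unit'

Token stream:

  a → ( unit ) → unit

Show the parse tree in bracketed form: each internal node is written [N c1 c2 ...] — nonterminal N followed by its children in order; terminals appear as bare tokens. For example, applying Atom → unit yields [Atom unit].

Type
Atom → Type
a → Type
a → Atom → Type
a → ( Type ) → Type
a → ( Atom ) → Type
a → ( unit ) → Type
a → ( unit ) → Atom
a → ( unit ) → unit

[Type [Atom a] → [Type [Atom ( [Type [Atom unit]] )] → [Type [Atom unit]]]]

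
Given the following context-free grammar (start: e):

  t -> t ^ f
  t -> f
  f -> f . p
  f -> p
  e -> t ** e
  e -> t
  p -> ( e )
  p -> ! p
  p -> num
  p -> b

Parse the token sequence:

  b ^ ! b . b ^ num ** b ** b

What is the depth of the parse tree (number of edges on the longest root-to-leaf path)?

7

[e [t [t [t [f [p b]]] ^ [f [f [p ! [p b]]] . [p b]]] ^ [f [p num]]] ** [e [t [f [p b]]] ** [e [t [f [p b]]]]]]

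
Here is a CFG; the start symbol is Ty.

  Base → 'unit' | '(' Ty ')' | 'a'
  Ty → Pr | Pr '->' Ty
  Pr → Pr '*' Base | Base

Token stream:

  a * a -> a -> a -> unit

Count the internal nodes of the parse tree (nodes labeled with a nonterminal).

[Ty [Pr [Pr [Base a]] * [Base a]] -> [Ty [Pr [Base a]] -> [Ty [Pr [Base a]] -> [Ty [Pr [Base unit]]]]]]

14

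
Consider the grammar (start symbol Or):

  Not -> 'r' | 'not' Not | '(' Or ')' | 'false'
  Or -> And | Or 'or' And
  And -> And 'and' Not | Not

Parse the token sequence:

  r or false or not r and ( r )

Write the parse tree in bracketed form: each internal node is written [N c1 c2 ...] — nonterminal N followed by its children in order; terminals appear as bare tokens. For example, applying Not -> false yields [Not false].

[Or [Or [Or [And [Not r]]] or [And [Not false]]] or [And [And [Not not [Not r]]] and [Not ( [Or [And [Not r]]] )]]]

Or
Or or And
Or or And or And
And or And or And
Not or And or And
r or And or And
r or Not or And
r or false or And
r or false or And and Not
r or false or Not and Not
r or false or not Not and Not
r or false or not r and Not
r or false or not r and ( Or )
r or false or not r and ( And )
r or false or not r and ( Not )
r or false or not r and ( r )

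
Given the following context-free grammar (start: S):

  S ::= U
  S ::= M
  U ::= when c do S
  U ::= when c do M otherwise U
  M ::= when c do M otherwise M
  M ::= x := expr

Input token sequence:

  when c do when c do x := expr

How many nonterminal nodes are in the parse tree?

[S [U when c do [S [U when c do [S [M x := expr]]]]]]

6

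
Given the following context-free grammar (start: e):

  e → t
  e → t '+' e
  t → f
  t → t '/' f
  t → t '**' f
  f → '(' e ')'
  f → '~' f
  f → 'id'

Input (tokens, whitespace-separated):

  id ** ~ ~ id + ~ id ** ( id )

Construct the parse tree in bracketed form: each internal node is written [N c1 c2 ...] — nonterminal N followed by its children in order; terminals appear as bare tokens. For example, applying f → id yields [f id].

e
t + e
t ** f + e
f ** f + e
id ** f + e
id ** ~ f + e
id ** ~ ~ f + e
id ** ~ ~ id + e
id ** ~ ~ id + t
id ** ~ ~ id + t ** f
id ** ~ ~ id + f ** f
id ** ~ ~ id + ~ f ** f
id ** ~ ~ id + ~ id ** f
id ** ~ ~ id + ~ id ** ( e )
id ** ~ ~ id + ~ id ** ( t )
id ** ~ ~ id + ~ id ** ( f )
id ** ~ ~ id + ~ id ** ( id )

[e [t [t [f id]] ** [f ~ [f ~ [f id]]]] + [e [t [t [f ~ [f id]]] ** [f ( [e [t [f id]]] )]]]]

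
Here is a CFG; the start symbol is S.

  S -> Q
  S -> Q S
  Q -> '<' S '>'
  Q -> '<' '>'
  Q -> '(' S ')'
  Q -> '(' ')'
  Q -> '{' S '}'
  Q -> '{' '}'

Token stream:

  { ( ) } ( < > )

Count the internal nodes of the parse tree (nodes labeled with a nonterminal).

[S [Q { [S [Q ( )]] }] [S [Q ( [S [Q < >]] )]]]

8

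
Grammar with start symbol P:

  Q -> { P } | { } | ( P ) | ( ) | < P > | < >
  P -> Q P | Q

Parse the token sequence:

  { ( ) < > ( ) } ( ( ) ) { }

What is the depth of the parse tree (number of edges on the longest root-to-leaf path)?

6

[P [Q { [P [Q ( )] [P [Q < >] [P [Q ( )]]]] }] [P [Q ( [P [Q ( )]] )] [P [Q { }]]]]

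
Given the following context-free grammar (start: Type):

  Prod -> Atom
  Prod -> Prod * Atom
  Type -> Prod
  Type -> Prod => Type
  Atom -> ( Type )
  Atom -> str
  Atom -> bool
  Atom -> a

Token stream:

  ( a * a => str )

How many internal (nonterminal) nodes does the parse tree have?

[Type [Prod [Atom ( [Type [Prod [Prod [Atom a]] * [Atom a]] => [Type [Prod [Atom str]]]] )]]]

11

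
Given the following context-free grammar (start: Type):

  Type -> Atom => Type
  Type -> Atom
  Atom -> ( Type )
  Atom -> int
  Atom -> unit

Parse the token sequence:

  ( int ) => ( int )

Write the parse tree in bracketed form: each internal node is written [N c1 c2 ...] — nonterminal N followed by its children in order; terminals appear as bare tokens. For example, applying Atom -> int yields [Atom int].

[Type [Atom ( [Type [Atom int]] )] => [Type [Atom ( [Type [Atom int]] )]]]

Type
Atom => Type
( Type ) => Type
( Atom ) => Type
( int ) => Type
( int ) => Atom
( int ) => ( Type )
( int ) => ( Atom )
( int ) => ( int )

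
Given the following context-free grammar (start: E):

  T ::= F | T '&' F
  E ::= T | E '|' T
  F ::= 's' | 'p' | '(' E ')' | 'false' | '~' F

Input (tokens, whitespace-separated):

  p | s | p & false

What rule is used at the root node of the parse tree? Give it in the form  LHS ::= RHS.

E ::= E '|' T

[E [E [E [T [F p]]] | [T [F s]]] | [T [T [F p]] & [F false]]]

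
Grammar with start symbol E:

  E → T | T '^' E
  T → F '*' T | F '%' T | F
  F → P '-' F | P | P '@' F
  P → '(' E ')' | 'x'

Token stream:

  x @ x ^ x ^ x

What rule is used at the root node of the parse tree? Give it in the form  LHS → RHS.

[E [T [F [P x] @ [F [P x]]]] ^ [E [T [F [P x]]] ^ [E [T [F [P x]]]]]]

E → T '^' E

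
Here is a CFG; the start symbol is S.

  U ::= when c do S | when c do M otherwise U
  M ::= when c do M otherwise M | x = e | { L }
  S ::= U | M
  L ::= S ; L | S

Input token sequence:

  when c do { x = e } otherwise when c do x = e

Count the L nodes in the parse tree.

1

[S [U when c do [M { [L [S [M x = e]]] }] otherwise [U when c do [S [M x = e]]]]]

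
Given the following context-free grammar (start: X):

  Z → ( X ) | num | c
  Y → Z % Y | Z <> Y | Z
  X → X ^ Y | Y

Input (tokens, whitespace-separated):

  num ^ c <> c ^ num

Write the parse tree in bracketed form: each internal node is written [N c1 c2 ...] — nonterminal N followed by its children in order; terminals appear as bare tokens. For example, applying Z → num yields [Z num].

X
X ^ Y
X ^ Y ^ Y
Y ^ Y ^ Y
Z ^ Y ^ Y
num ^ Y ^ Y
num ^ Z <> Y ^ Y
num ^ c <> Y ^ Y
num ^ c <> Z ^ Y
num ^ c <> c ^ Y
num ^ c <> c ^ Z
num ^ c <> c ^ num

[X [X [X [Y [Z num]]] ^ [Y [Z c] <> [Y [Z c]]]] ^ [Y [Z num]]]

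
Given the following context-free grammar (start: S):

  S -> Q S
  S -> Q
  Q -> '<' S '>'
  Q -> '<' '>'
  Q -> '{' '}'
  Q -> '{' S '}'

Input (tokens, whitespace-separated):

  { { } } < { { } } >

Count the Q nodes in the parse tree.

[S [Q { [S [Q { }]] }] [S [Q < [S [Q { [S [Q { }]] }]] >]]]

5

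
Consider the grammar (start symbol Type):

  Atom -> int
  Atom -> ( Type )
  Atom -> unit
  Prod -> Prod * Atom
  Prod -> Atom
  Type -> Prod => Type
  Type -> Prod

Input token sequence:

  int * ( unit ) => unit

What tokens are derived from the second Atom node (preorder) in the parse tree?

[Type [Prod [Prod [Atom int]] * [Atom ( [Type [Prod [Atom unit]]] )]] => [Type [Prod [Atom unit]]]]

( unit )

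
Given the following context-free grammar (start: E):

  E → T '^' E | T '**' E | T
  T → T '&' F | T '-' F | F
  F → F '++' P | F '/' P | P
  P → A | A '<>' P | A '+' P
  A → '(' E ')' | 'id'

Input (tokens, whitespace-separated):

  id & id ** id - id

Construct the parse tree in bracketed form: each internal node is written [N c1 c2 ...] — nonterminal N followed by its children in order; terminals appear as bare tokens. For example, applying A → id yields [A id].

E
T ** E
T & F ** E
F & F ** E
P & F ** E
A & F ** E
id & F ** E
id & P ** E
id & A ** E
id & id ** E
id & id ** T
id & id ** T - F
id & id ** F - F
id & id ** P - F
id & id ** A - F
id & id ** id - F
id & id ** id - P
id & id ** id - A
id & id ** id - id

[E [T [T [F [P [A id]]]] & [F [P [A id]]]] ** [E [T [T [F [P [A id]]]] - [F [P [A id]]]]]]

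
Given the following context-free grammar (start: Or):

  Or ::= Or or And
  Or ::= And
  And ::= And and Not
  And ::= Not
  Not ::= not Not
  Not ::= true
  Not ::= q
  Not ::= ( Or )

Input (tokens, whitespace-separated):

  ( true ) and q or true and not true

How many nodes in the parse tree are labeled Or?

3

[Or [Or [And [And [Not ( [Or [And [Not true]]] )]] and [Not q]]] or [And [And [Not true]] and [Not not [Not true]]]]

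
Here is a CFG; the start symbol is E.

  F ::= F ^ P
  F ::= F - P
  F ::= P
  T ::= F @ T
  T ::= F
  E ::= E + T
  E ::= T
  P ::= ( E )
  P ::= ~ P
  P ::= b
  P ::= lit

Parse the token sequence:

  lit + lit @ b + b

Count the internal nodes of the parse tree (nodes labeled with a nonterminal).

[E [E [E [T [F [P lit]]]] + [T [F [P lit]] @ [T [F [P b]]]]] + [T [F [P b]]]]

15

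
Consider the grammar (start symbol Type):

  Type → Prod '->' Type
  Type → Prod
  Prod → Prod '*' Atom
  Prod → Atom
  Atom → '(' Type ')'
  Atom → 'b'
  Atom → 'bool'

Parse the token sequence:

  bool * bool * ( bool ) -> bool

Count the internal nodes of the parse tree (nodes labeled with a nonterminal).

13

[Type [Prod [Prod [Prod [Atom bool]] * [Atom bool]] * [Atom ( [Type [Prod [Atom bool]]] )]] -> [Type [Prod [Atom bool]]]]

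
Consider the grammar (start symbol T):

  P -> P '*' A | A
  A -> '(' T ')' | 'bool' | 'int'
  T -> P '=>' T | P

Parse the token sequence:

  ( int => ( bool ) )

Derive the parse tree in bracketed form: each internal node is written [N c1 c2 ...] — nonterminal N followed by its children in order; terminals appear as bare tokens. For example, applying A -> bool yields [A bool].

T
P
A
( T )
( P => T )
( A => T )
( int => T )
( int => P )
( int => A )
( int => ( T ) )
( int => ( P ) )
( int => ( A ) )
( int => ( bool ) )

[T [P [A ( [T [P [A int]] => [T [P [A ( [T [P [A bool]]] )]]]] )]]]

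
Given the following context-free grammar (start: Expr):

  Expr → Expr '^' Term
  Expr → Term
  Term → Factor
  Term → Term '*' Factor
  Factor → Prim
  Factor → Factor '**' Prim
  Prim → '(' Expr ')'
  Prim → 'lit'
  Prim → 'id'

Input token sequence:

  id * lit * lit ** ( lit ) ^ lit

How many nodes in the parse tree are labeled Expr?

3

[Expr [Expr [Term [Term [Term [Factor [Prim id]]] * [Factor [Prim lit]]] * [Factor [Factor [Prim lit]] ** [Prim ( [Expr [Term [Factor [Prim lit]]]] )]]]] ^ [Term [Factor [Prim lit]]]]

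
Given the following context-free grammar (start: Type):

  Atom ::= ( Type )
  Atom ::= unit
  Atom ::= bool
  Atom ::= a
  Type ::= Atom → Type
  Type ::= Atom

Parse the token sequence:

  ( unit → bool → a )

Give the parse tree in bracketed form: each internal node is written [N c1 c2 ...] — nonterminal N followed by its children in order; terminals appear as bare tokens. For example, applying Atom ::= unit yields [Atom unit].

[Type [Atom ( [Type [Atom unit] → [Type [Atom bool] → [Type [Atom a]]]] )]]

Type
Atom
( Type )
( Atom → Type )
( unit → Type )
( unit → Atom → Type )
( unit → bool → Type )
( unit → bool → Atom )
( unit → bool → a )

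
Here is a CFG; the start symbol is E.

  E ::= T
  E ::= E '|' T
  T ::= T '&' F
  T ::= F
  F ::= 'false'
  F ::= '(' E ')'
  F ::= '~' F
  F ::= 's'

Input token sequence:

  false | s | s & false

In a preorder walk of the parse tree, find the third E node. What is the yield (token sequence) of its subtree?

false

[E [E [E [T [F false]]] | [T [F s]]] | [T [T [F s]] & [F false]]]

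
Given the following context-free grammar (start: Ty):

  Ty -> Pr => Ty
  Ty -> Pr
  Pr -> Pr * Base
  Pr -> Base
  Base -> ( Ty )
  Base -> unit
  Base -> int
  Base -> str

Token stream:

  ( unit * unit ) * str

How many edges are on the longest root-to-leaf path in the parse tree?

8

[Ty [Pr [Pr [Base ( [Ty [Pr [Pr [Base unit]] * [Base unit]]] )]] * [Base str]]]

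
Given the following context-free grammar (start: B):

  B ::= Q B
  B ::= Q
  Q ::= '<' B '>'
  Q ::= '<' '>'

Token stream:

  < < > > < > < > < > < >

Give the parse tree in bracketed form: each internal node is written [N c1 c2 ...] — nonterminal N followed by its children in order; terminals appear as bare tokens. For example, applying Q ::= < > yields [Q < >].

B
Q B
< B > B
< Q > B
< < > > B
< < > > Q B
< < > > < > B
< < > > < > Q B
< < > > < > < > B
< < > > < > < > Q B
< < > > < > < > < > B
< < > > < > < > < > Q
< < > > < > < > < > < >

[B [Q < [B [Q < >]] >] [B [Q < >] [B [Q < >] [B [Q < >] [B [Q < >]]]]]]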